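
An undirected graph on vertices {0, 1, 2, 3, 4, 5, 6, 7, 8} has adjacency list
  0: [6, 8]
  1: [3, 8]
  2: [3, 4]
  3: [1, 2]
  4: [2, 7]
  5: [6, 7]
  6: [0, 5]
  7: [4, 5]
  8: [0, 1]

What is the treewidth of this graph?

2

A width-2 tree decomposition is:
Bags: B1 = {2, 3, 4}  B2 = {3, 4, 7}  B3 = {3, 5, 7}  B4 = {3, 5, 6}  B5 = {0, 3, 6}  B6 = {0, 3, 8}  B7 = {1, 3, 8}
Tree: B1–B2, B2–B3, B3–B4, B4–B5, B5–B6, B6–B7
Each bag holds 3 vertices, so the decomposition has width 2, which upper-bounds the treewidth. For the lower bound, G contains the cycle 3–2–4–7–5–6–0–8–1–3, so G is not a forest; only forests have treewidth ≤ 1, hence tw(G) ≥ 2. Therefore the treewidth is 2.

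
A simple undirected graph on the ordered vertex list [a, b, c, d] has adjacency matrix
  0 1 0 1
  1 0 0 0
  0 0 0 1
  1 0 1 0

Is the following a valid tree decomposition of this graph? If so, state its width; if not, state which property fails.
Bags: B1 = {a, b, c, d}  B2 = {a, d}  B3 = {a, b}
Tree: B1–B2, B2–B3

A tree decomposition must satisfy three properties: every vertex lies in some bag; for every edge, both endpoints lie together in some bag; and for every vertex, the bags containing it form a connected subtree. Here bags containing vertex b are not connected in the tree, so the decomposition is invalid.

No — bags containing vertex b are not connected in the tree.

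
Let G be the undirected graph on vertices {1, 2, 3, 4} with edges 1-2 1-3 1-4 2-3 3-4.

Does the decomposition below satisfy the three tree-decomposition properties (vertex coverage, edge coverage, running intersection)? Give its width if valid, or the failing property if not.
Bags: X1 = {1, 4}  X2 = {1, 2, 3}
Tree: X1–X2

A tree decomposition must satisfy three properties: every vertex lies in some bag; for every edge, both endpoints lie together in some bag; and for every vertex, the bags containing it form a connected subtree. Here edge (3,4) lies in no bag, so the decomposition is invalid.

No — edge (3,4) lies in no bag.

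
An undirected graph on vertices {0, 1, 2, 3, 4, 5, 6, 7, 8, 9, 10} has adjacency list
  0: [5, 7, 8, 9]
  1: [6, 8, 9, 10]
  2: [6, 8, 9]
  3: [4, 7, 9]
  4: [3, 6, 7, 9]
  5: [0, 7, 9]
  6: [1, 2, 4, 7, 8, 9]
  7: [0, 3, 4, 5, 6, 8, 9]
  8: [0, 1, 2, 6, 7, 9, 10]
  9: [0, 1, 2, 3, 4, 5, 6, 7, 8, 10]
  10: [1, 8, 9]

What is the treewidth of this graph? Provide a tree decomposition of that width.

The largest bag has 4 vertices, giving width 3; this decomposition certifies tw(G) ≤ 3. Conversely, {1, 8, 9, 10} is a clique of size 4, and the vertices of any clique must share a bag in every tree decomposition; so some bag has ≥ 4 vertices and tw(G) ≥ 3. Hence tw(G) = 3 exactly.

Treewidth 3.
Bags: B1 = {6, 7, 8, 9}  B2 = {1, 6, 8, 9}  B3 = {0, 7, 8, 9}  B4 = {0, 5, 7, 9}  B5 = {4, 6, 7, 9}  B6 = {2, 6, 8, 9}  B7 = {3, 4, 7, 9}  B8 = {1, 8, 9, 10}
Tree: B1–B2, B1–B3, B3–B4, B1–B5, B2–B6, B5–B7, B2–B8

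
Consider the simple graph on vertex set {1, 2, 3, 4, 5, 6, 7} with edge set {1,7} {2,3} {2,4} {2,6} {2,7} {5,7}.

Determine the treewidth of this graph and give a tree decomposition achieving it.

Treewidth 1.
One such decomposition:
Bags: B1 = {2, 7}  B2 = {2, 6}  B3 = {1, 7}  B4 = {2, 3}  B5 = {5, 7}  B6 = {2, 4}
Tree: B1–B2, B1–B3, B1–B4, B1–B5, B2–B6

The largest bag has 2 vertices, giving width 1; this decomposition certifies tw(G) ≤ 1. Any graph with an edge has treewidth ≥ 1, and G has the edge 7–2. Hence tw(G) = 1 exactly.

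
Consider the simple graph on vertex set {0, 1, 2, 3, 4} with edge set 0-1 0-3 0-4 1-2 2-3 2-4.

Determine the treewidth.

A width-2 tree decomposition is:
Bags: B1 = {0, 2, 3}  B2 = {0, 2, 4}  B3 = {0, 1, 2}
Tree: B1–B2, B2–B3
Each bag holds 3 vertices, so the decomposition has width 2, which upper-bounds the treewidth. For the lower bound, G contains the cycle 3–2–4–0–3, so G is not a forest; only forests have treewidth ≤ 1, hence tw(G) ≥ 2. Combining the bounds, tw(G) = 2.

2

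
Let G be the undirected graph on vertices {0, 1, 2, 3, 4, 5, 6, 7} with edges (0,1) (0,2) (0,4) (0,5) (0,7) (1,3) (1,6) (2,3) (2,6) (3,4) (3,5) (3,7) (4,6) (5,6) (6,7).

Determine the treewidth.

3

A width-3 tree decomposition is:
Bags: B1 = {0, 1, 3, 6}  B2 = {0, 3, 4, 6}  B3 = {0, 3, 6, 7}  B4 = {0, 3, 5, 6}  B5 = {0, 2, 3, 6}
Tree: B1–B2, B2–B3, B3–B4, B4–B5
Every bag has size at most 4, so the width is 4 − 1 = 3 and tw(G) ≤ 3. For the lower bound: the 4 vertex sets {0,1}, {3,4}, {6}, {7} are disjoint, each induces a connected subgraph, and every pair is joined by at least one edge of G. Contracting each set to a single vertex therefore yields K_{4} as a minor, and since treewidth is minor-monotone, tw(G) ≥ tw(K_{4}) = 3. Hence tw(G) = 3 exactly.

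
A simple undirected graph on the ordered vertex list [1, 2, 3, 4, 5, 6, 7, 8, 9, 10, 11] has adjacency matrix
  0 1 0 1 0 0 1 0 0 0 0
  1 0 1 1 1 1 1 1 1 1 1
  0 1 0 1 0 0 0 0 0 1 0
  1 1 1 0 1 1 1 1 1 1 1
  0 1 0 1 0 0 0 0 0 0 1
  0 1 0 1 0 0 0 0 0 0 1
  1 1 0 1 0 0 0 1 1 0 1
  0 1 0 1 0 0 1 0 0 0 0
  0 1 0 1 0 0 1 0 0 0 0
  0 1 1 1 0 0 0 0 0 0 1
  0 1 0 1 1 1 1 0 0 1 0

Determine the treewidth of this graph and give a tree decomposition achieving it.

The largest bag has 4 vertices, giving width 3; this decomposition certifies tw(G) ≤ 3. Conversely, {2, 3, 4, 10} is a clique of size 4, and the vertices of any clique must share a bag in every tree decomposition; so some bag has ≥ 4 vertices and tw(G) ≥ 3. Combining the bounds, tw(G) = 3.

Treewidth 3.
Bags: B1 = {2, 4, 7, 11}  B2 = {2, 4, 5, 11}  B3 = {2, 4, 7, 8}  B4 = {2, 4, 7, 9}  B5 = {2, 4, 10, 11}  B6 = {1, 2, 4, 7}  B7 = {2, 4, 6, 11}  B8 = {2, 3, 4, 10}
Tree: B1–B2, B1–B3, B1–B4, B1–B5, B3–B6, B1–B7, B5–B8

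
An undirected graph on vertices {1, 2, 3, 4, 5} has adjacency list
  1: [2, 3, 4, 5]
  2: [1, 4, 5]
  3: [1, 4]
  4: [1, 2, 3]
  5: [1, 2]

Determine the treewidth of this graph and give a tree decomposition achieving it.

Every bag has size at most 3, so the width is 3 − 1 = 2 and tw(G) ≤ 2. Conversely, {1, 2, 4} is a clique of size 3, and the vertices of any clique must share a bag in every tree decomposition; so some bag has ≥ 3 vertices and tw(G) ≥ 2. Combining the bounds, tw(G) = 2.

Treewidth 2.
One optimal decomposition is:
Bags: B1 = {1, 2, 5}  B2 = {1, 2, 4}  B3 = {1, 3, 4}
Tree: B1–B2, B2–B3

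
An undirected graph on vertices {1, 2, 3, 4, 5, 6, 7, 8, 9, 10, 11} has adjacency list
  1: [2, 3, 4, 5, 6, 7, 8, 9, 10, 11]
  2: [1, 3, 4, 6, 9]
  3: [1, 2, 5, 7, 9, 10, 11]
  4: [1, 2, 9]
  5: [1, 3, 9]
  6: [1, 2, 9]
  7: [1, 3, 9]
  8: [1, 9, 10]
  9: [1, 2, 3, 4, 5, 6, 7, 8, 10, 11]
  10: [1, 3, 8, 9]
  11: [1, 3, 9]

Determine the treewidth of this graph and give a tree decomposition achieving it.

Every bag has size at most 4, so the width is 4 − 1 = 3 and tw(G) ≤ 3. For the lower bound, the 4 vertices {1, 8, 9, 10} are pairwise adjacent, and any tree decomposition puts a clique entirely inside one bag — forcing width ≥ 3. Hence tw(G) = 3 exactly.

Treewidth 3.
One optimal decomposition is:
Bags: B1 = {1, 3, 9, 10}  B2 = {1, 2, 3, 9}  B3 = {1, 3, 5, 9}  B4 = {1, 2, 4, 9}  B5 = {1, 3, 9, 11}  B6 = {1, 3, 7, 9}  B7 = {1, 2, 6, 9}  B8 = {1, 8, 9, 10}
Tree: B1–B2, B1–B3, B2–B4, B3–B5, B1–B6, B2–B7, B1–B8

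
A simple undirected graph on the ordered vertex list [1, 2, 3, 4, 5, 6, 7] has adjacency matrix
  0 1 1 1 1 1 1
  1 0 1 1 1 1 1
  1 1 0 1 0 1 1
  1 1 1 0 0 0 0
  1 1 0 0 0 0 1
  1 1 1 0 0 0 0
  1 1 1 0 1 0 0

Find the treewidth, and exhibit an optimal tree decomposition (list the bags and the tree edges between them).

The largest bag has 4 vertices, giving width 3; this decomposition certifies tw(G) ≤ 3. On the other hand G contains the 4-clique {1, 2, 3, 4}. A clique must lie in a single bag of any decomposition, so no decomposition can have width below 3. Combining the bounds, tw(G) = 3.

Treewidth 3.
One optimal decomposition is:
Bags: B1 = {1, 2, 5, 7}  B2 = {1, 2, 3, 7}  B3 = {1, 2, 3, 6}  B4 = {1, 2, 3, 4}
Tree: B1–B2, B2–B3, B2–B4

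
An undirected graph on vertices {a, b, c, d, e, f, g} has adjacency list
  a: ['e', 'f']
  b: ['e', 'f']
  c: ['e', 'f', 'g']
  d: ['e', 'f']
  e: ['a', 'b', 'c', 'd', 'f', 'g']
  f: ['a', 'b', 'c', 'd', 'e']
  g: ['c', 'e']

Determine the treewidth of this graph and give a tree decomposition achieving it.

The largest bag has 3 vertices, giving width 2; this decomposition certifies tw(G) ≤ 2. On the other hand G contains the 3-clique {c, e, g}. A clique must lie in a single bag of any decomposition, so no decomposition can have width below 2. Combining the bounds, tw(G) = 2.

Treewidth 2.
One optimal decomposition is:
Bags: B1 = {b, e, f}  B2 = {c, e, f}  B3 = {d, e, f}  B4 = {a, e, f}  B5 = {c, e, g}
Tree: B1–B2, B2–B3, B2–B4, B2–B5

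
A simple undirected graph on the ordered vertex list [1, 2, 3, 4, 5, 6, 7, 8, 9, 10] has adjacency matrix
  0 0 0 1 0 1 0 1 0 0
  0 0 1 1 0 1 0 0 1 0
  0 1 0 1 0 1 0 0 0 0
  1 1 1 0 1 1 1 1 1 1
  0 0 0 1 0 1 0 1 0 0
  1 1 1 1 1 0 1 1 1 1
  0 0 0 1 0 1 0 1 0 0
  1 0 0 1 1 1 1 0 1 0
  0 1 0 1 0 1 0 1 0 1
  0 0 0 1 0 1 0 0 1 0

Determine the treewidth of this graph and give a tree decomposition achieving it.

Treewidth 3.
Bags: B1 = {4, 6, 7, 8}  B2 = {4, 6, 8, 9}  B3 = {4, 5, 6, 8}  B4 = {1, 4, 6, 8}  B5 = {2, 4, 6, 9}  B6 = {4, 6, 9, 10}  B7 = {2, 3, 4, 6}
Tree: B1–B2, B2–B3, B2–B4, B2–B5, B5–B6, B5–B7

Each bag holds 4 vertices, so the decomposition has width 3, which upper-bounds the treewidth. Conversely, {1, 4, 6, 8} is a clique of size 4, and the vertices of any clique must share a bag in every tree decomposition; so some bag has ≥ 4 vertices and tw(G) ≥ 3. Therefore the treewidth is 3.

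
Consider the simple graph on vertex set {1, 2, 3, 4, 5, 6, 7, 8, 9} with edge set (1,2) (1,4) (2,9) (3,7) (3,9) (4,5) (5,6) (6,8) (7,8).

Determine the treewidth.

A width-2 tree decomposition is:
Bags: B1 = {1, 2, 9}  B2 = {1, 3, 9}  B3 = {1, 3, 7}  B4 = {1, 7, 8}  B5 = {1, 6, 8}  B6 = {1, 5, 6}  B7 = {1, 4, 5}
Tree: B1–B2, B2–B3, B3–B4, B4–B5, B5–B6, B6–B7
Each bag holds 3 vertices, so the decomposition has width 2, which upper-bounds the treewidth. Since 1–2–9–3–7–8–6–5–4–1 is a cycle in G, G is not acyclic. Forests are exactly the graphs of treewidth ≤ 1, so tw(G) ≥ 2. Hence tw(G) = 2 exactly.

2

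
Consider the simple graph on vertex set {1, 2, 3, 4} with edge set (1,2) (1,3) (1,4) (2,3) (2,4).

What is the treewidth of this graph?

2

A width-2 tree decomposition is:
Bags: B1 = {1, 2, 4}  B2 = {1, 2, 3}
Tree: B1–B2
Each bag holds 3 vertices, so the decomposition has width 2, which upper-bounds the treewidth. On the other hand G contains the 3-clique {1, 2, 3}. A clique must lie in a single bag of any decomposition, so no decomposition can have width below 2. Therefore the treewidth is 2.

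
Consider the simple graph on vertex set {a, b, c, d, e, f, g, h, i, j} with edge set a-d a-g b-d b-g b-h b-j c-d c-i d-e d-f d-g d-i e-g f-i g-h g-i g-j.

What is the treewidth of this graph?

2

A width-2 tree decomposition is:
Bags: B1 = {b, d, g}  B2 = {a, d, g}  B3 = {d, g, i}  B4 = {d, e, g}  B5 = {c, d, i}  B6 = {b, g, j}  B7 = {d, f, i}  B8 = {b, g, h}
Tree: B1–B2, B1–B3, B2–B4, B3–B5, B1–B6, B5–B7, B1–B8
Every bag has size at most 3, so the width is 3 − 1 = 2 and tw(G) ≤ 2. For the lower bound, the 3 vertices {d, e, g} are pairwise adjacent, and any tree decomposition puts a clique entirely inside one bag — forcing width ≥ 2. Therefore the treewidth is 2.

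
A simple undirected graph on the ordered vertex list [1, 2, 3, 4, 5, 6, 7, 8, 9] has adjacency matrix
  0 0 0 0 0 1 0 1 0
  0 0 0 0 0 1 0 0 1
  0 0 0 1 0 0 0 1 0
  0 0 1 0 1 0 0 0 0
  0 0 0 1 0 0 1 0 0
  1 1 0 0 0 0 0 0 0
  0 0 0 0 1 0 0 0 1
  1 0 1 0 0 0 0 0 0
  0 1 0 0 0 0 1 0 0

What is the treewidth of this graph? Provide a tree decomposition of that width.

Each bag holds 3 vertices, so the decomposition has width 2, which upper-bounds the treewidth. For the lower bound, G contains the cycle 9–7–5–4–3–8–1–6–2–9, so G is not a forest; only forests have treewidth ≤ 1, hence tw(G) ≥ 2. Combining the bounds, tw(G) = 2.

Treewidth 2.
One optimal decomposition is:
Bags: B1 = {5, 7, 9}  B2 = {4, 5, 9}  B3 = {3, 4, 9}  B4 = {3, 8, 9}  B5 = {1, 8, 9}  B6 = {1, 6, 9}  B7 = {2, 6, 9}
Tree: B1–B2, B2–B3, B3–B4, B4–B5, B5–B6, B6–B7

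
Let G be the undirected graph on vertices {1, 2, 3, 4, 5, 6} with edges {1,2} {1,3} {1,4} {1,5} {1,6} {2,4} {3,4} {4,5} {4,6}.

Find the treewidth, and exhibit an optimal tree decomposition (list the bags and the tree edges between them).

Each bag holds 3 vertices, so the decomposition has width 2, which upper-bounds the treewidth. For the lower bound, the 3 vertices {1, 2, 4} are pairwise adjacent, and any tree decomposition puts a clique entirely inside one bag — forcing width ≥ 2. Hence tw(G) = 2 exactly.

Treewidth 2.
One optimal decomposition is:
Bags: B1 = {1, 2, 4}  B2 = {1, 4, 6}  B3 = {1, 4, 5}  B4 = {1, 3, 4}
Tree: B1–B2, B2–B3, B3–B4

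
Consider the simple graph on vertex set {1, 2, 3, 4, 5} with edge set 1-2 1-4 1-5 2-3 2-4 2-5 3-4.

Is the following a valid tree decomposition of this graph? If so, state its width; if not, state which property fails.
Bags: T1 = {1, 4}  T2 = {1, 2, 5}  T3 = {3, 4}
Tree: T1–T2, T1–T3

No — edge (2,4) lies in no bag.

A tree decomposition must satisfy three properties: every vertex lies in some bag; for every edge, both endpoints lie together in some bag; and for every vertex, the bags containing it form a connected subtree. Here edge (2,4) lies in no bag, so the decomposition is invalid.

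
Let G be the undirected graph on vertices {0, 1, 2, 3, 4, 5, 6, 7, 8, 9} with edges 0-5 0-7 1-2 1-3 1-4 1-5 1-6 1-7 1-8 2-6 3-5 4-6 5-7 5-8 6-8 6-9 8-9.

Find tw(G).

A width-2 tree decomposition is:
Bags: B1 = {1, 6, 8}  B2 = {1, 5, 8}  B3 = {1, 3, 5}  B4 = {1, 5, 7}  B5 = {1, 4, 6}  B6 = {0, 5, 7}  B7 = {6, 8, 9}  B8 = {1, 2, 6}
Tree: B1–B2, B2–B3, B2–B4, B1–B5, B4–B6, B1–B7, B5–B8
Each bag holds 3 vertices, so the decomposition has width 2, which upper-bounds the treewidth. Conversely, {0, 5, 7} is a clique of size 3, and the vertices of any clique must share a bag in every tree decomposition; so some bag has ≥ 3 vertices and tw(G) ≥ 2. Therefore the treewidth is 2.

2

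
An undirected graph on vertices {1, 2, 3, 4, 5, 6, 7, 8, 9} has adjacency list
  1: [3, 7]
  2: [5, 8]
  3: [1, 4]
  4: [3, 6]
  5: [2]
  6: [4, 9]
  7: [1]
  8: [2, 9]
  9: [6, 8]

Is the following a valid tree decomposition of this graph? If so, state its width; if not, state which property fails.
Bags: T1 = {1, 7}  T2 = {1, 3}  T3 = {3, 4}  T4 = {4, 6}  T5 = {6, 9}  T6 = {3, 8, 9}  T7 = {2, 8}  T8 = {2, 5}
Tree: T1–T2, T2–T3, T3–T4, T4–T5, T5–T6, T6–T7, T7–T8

No — bags containing vertex 3 are not connected in the tree.

A tree decomposition must satisfy three properties: every vertex lies in some bag; for every edge, both endpoints lie together in some bag; and for every vertex, the bags containing it form a connected subtree. Here bags containing vertex 3 are not connected in the tree, so the decomposition is invalid.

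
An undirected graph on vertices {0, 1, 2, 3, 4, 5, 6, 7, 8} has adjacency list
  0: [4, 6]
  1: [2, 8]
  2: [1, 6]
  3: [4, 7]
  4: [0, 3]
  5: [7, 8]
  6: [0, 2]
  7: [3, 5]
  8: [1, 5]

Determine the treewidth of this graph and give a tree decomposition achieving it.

Treewidth 2.
Bags: B1 = {0, 2, 6}  B2 = {0, 2, 4}  B3 = {2, 3, 4}  B4 = {2, 3, 7}  B5 = {2, 5, 7}  B6 = {2, 5, 8}  B7 = {1, 2, 8}
Tree: B1–B2, B2–B3, B3–B4, B4–B5, B5–B6, B6–B7

Every bag has size at most 3, so the width is 3 − 1 = 2 and tw(G) ≤ 2. For the lower bound, G contains the cycle 2–6–0–4–3–7–5–8–1–2, so G is not a forest; only forests have treewidth ≤ 1, hence tw(G) ≥ 2. Hence tw(G) = 2 exactly.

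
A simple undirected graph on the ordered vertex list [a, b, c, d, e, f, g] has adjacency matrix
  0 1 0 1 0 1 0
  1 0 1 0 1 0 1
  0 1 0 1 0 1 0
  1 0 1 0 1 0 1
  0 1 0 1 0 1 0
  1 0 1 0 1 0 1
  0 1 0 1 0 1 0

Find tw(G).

A width-3 tree decomposition is:
Bags: B1 = {b, d, e, f}  B2 = {a, b, d, f}  B3 = {b, c, d, f}  B4 = {b, d, f, g}
Tree: B1–B2, B2–B3, B3–B4
The largest bag has 4 vertices, giving width 3; this decomposition certifies tw(G) ≤ 3. For the lower bound: the 4 vertex sets {e,f}, {a,d}, {b}, {c} are disjoint, each induces a connected subgraph, and every pair is joined by at least one edge of G. Contracting each set to a single vertex therefore yields K_{4} as a minor, and since treewidth is minor-monotone, tw(G) ≥ tw(K_{4}) = 3. Hence tw(G) = 3 exactly.

3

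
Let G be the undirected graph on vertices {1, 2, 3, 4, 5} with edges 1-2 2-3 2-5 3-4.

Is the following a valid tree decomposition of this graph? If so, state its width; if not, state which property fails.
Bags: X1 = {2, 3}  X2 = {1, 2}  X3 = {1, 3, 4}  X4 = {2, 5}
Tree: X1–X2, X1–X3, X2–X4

A tree decomposition must satisfy three properties: every vertex lies in some bag; for every edge, both endpoints lie together in some bag; and for every vertex, the bags containing it form a connected subtree. Here bags containing vertex 1 are not connected in the tree, so the decomposition is invalid.

No — bags containing vertex 1 are not connected in the tree.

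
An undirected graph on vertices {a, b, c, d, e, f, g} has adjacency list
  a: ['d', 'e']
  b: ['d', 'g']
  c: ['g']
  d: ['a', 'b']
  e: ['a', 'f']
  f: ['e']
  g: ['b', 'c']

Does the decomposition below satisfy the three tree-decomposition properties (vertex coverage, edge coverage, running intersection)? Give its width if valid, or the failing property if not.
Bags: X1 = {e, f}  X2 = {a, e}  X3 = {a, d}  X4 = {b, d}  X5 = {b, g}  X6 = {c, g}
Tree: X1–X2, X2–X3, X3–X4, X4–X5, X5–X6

Yes; width 1.

Checking the three conditions: (i) the bags cover all of {a, b, c, d, e, f, g}; (ii) for each edge, some bag contains both endpoints; (iii) the bags containing any fixed vertex form a subtree. All hold, so the decomposition is valid with width 2 − 1 = 1.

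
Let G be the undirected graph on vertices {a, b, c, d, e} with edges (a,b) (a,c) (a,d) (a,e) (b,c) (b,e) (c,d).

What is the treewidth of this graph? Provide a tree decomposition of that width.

Each bag holds 3 vertices, so the decomposition has width 2, which upper-bounds the treewidth. For the lower bound, the 3 vertices {a, b, e} are pairwise adjacent, and any tree decomposition puts a clique entirely inside one bag — forcing width ≥ 2. Therefore the treewidth is 2.

Treewidth 2.
Bags: B1 = {a, b, e}  B2 = {a, b, c}  B3 = {a, c, d}
Tree: B1–B2, B2–B3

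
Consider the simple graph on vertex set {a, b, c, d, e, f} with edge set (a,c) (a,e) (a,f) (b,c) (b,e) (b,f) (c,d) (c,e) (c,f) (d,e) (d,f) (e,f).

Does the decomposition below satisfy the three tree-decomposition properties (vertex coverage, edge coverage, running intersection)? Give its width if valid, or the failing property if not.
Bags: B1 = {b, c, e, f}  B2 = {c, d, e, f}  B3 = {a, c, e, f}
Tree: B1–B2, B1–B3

Yes; width 3.

Vertex coverage: the bags together contain {a, b, c, d, e, f}, the full vertex set. Edge coverage: each edge of G has both endpoints in at least one bag. Running intersection: for every vertex, the bags containing it form a connected subtree. All three properties hold, so this is a valid tree decomposition of width max|bag| − 1 = 3, and hence tw(G) ≤ 3.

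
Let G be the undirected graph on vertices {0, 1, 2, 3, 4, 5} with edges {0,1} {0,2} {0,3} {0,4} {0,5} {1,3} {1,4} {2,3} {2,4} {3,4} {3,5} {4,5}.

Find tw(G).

A width-3 tree decomposition is:
Bags: B1 = {0, 3, 4, 5}  B2 = {0, 1, 3, 4}  B3 = {0, 2, 3, 4}
Tree: B1–B2, B2–B3
Each bag holds 4 vertices, so the decomposition has width 3, which upper-bounds the treewidth. For the lower bound, the 4 vertices {0, 1, 3, 4} are pairwise adjacent, and any tree decomposition puts a clique entirely inside one bag — forcing width ≥ 3. The upper and lower bounds meet at 3, so that is the treewidth.

3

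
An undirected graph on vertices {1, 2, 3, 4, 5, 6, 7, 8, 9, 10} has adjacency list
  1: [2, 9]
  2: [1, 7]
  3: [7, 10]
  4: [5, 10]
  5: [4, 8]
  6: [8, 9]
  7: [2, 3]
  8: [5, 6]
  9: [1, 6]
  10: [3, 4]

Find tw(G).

A width-2 tree decomposition is:
Bags: B1 = {1, 6, 9}  B2 = {1, 6, 8}  B3 = {1, 5, 8}  B4 = {1, 4, 5}  B5 = {1, 4, 10}  B6 = {1, 3, 10}  B7 = {1, 3, 7}  B8 = {1, 2, 7}
Tree: B1–B2, B2–B3, B3–B4, B4–B5, B5–B6, B6–B7, B7–B8
Each bag holds 3 vertices, so the decomposition has width 2, which upper-bounds the treewidth. The edges 1–9–6–8–5–4–10–3–7–2–1 form a cycle, so G is not a tree and its treewidth is at least 2. Combining the bounds, tw(G) = 2.

2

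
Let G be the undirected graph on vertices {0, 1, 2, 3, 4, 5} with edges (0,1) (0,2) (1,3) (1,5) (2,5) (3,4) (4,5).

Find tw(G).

A width-2 tree decomposition is:
Bags: B1 = {1, 3, 4}  B2 = {1, 4, 5}  B3 = {0, 1, 5}  B4 = {0, 2, 5}
Tree: B1–B2, B2–B3, B3–B4
Each bag holds 3 vertices, so the decomposition has width 2, which upper-bounds the treewidth. For the lower bound, G contains the cycle 3–4–5–1–3, so G is not a forest; only forests have treewidth ≤ 1, hence tw(G) ≥ 2. The upper and lower bounds meet at 2, so that is the treewidth.

2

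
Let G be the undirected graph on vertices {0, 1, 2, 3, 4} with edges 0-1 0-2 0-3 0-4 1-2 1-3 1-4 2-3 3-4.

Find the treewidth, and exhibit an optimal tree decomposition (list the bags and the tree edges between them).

Each bag holds 4 vertices, so the decomposition has width 3, which upper-bounds the treewidth. Conversely, {0, 1, 2, 3} is a clique of size 4, and the vertices of any clique must share a bag in every tree decomposition; so some bag has ≥ 4 vertices and tw(G) ≥ 3. Hence tw(G) = 3 exactly.

Treewidth 3.
One optimal decomposition is:
Bags: B1 = {0, 1, 2, 3}  B2 = {0, 1, 3, 4}
Tree: B1–B2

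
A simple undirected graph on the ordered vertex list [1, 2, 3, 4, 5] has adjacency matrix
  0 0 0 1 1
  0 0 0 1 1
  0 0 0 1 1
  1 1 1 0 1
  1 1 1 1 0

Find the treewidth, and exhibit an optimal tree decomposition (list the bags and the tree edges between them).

The largest bag has 3 vertices, giving width 2; this decomposition certifies tw(G) ≤ 2. For the lower bound, the 3 vertices {1, 4, 5} are pairwise adjacent, and any tree decomposition puts a clique entirely inside one bag — forcing width ≥ 2. The upper and lower bounds meet at 2, so that is the treewidth.

Treewidth 2.
One optimal decomposition is:
Bags: B1 = {2, 4, 5}  B2 = {3, 4, 5}  B3 = {1, 4, 5}
Tree: B1–B2, B1–B3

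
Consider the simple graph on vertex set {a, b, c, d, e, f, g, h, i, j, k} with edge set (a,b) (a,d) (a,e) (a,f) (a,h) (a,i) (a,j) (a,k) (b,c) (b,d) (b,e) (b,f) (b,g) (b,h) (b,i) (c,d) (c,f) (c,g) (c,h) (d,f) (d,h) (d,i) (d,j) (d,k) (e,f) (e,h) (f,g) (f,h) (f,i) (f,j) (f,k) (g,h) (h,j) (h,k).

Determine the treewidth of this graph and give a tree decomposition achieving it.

The largest bag has 5 vertices, giving width 4; this decomposition certifies tw(G) ≤ 4. Conversely, {b, c, d, f, h} is a clique of size 5, and the vertices of any clique must share a bag in every tree decomposition; so some bag has ≥ 5 vertices and tw(G) ≥ 4. Hence tw(G) = 4 exactly.

Treewidth 4.
One such decomposition:
Bags: B1 = {a, b, e, f, h}  B2 = {a, b, d, f, h}  B3 = {b, c, d, f, h}  B4 = {a, b, d, f, i}  B5 = {a, d, f, h, j}  B6 = {a, d, f, h, k}  B7 = {b, c, f, g, h}
Tree: B1–B2, B2–B3, B2–B4, B2–B5, B5–B6, B3–B7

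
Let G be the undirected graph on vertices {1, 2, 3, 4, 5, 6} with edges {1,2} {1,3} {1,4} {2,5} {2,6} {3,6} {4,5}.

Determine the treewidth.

A width-2 tree decomposition is:
Bags: B1 = {2, 3, 6}  B2 = {1, 2, 3}  B3 = {1, 2, 5}  B4 = {1, 4, 5}
Tree: B1–B2, B2–B3, B3–B4
Every bag has size at most 3, so the width is 3 − 1 = 2 and tw(G) ≤ 2. The edges 6–3–1–2–6 form a cycle, so G is not a tree and its treewidth is at least 2. The upper and lower bounds meet at 2, so that is the treewidth.

2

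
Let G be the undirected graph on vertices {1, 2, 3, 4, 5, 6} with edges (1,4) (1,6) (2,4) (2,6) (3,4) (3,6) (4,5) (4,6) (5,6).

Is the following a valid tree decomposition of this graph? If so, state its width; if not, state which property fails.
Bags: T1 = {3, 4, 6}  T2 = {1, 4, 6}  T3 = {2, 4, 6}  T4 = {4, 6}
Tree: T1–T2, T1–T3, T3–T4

A tree decomposition must satisfy three properties: every vertex lies in some bag; for every edge, both endpoints lie together in some bag; and for every vertex, the bags containing it form a connected subtree. Here vertex 5 appears in no bag, so the decomposition is invalid.

No — vertex 5 appears in no bag.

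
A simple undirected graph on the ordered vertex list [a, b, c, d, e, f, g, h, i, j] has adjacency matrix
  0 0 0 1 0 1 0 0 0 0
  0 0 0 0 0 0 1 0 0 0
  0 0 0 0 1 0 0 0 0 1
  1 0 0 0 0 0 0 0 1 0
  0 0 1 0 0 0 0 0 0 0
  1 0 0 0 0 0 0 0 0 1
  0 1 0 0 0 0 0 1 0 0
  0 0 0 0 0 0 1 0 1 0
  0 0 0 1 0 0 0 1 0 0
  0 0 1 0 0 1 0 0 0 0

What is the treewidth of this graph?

1

A width-1 tree decomposition is:
Bags: B1 = {c, e}  B2 = {c, j}  B3 = {f, j}  B4 = {a, f}  B5 = {a, d}  B6 = {d, i}  B7 = {h, i}  B8 = {g, h}  B9 = {b, g}
Tree: B1–B2, B2–B3, B3–B4, B4–B5, B5–B6, B6–B7, B7–B8, B8–B9
The largest bag has 2 vertices, giving width 1; this decomposition certifies tw(G) ≤ 1. Since G has at least one edge (e.g. e–c), it is not an edgeless graph, so tw(G) ≥ 1. Therefore the treewidth is 1.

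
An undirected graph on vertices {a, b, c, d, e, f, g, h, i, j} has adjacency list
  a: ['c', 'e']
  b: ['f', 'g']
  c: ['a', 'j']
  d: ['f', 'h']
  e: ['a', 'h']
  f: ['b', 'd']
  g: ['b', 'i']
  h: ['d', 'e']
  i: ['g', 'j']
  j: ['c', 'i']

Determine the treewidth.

A width-2 tree decomposition is:
Bags: B1 = {d, f, h}  B2 = {e, f, h}  B3 = {a, e, f}  B4 = {a, c, f}  B5 = {c, f, j}  B6 = {f, i, j}  B7 = {f, g, i}  B8 = {b, f, g}
Tree: B1–B2, B2–B3, B3–B4, B4–B5, B5–B6, B6–B7, B7–B8
Every bag has size at most 3, so the width is 3 − 1 = 2 and tw(G) ≤ 2. For the lower bound, G contains the cycle f–d–h–e–a–c–j–i–g–b–f, so G is not a forest; only forests have treewidth ≤ 1, hence tw(G) ≥ 2. Hence tw(G) = 2 exactly.

2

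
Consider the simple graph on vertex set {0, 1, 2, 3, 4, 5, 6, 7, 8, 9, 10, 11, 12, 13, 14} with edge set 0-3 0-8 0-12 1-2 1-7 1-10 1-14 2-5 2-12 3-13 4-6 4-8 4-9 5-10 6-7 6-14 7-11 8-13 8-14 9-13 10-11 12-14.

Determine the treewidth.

A width-3 tree decomposition is:
Bags: B1 = {2, 5, 10, 11}  B2 = {1, 2, 10, 11}  B3 = {1, 2, 7, 11}  B4 = {1, 2, 7, 12}  B5 = {1, 7, 12, 14}  B6 = {6, 7, 12, 14}  B7 = {0, 6, 12, 14}  B8 = {0, 6, 8, 14}  B9 = {0, 4, 6, 8}  B10 = {0, 3, 4, 8}  B11 = {3, 4, 8, 13}  B12 = {3, 4, 9, 13}
Tree: B1–B2, B2–B3, B3–B4, B4–B5, B5–B6, B6–B7, B7–B8, B8–B9, B9–B10, B10–B11, B11–B12
Every bag has size at most 4, so the width is 4 − 1 = 3 and tw(G) ≤ 3. For the lower bound: the 4 vertex sets {5,10,11}, {2}, {1}, {6,7,12,14} are disjoint, each induces a connected subgraph, and every pair is joined by at least one edge of G. Contracting each set to a single vertex therefore yields K_{4} as a minor, and since treewidth is minor-monotone, tw(G) ≥ tw(K_{4}) = 3. Therefore the treewidth is 3.

3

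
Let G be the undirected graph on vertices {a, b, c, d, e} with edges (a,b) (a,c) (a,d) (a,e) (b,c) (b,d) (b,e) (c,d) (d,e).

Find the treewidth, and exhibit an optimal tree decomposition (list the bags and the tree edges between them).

Treewidth 3.
One such decomposition:
Bags: B1 = {a, b, d, e}  B2 = {a, b, c, d}
Tree: B1–B2

Every bag has size at most 4, so the width is 4 − 1 = 3 and tw(G) ≤ 3. On the other hand G contains the 4-clique {a, b, d, e}. A clique must lie in a single bag of any decomposition, so no decomposition can have width below 3. Therefore the treewidth is 3.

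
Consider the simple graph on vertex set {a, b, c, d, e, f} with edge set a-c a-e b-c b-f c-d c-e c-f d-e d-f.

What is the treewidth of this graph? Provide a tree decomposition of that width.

Each bag holds 3 vertices, so the decomposition has width 2, which upper-bounds the treewidth. On the other hand G contains the 3-clique {c, d, e}. A clique must lie in a single bag of any decomposition, so no decomposition can have width below 2. Hence tw(G) = 2 exactly.

Treewidth 2.
One such decomposition:
Bags: B1 = {c, d, e}  B2 = {a, c, e}  B3 = {c, d, f}  B4 = {b, c, f}
Tree: B1–B2, B1–B3, B3–B4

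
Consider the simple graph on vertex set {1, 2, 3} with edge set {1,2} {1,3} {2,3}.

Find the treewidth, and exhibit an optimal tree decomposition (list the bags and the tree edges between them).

With just one bag of size 3, the width is 3 − 1 = 2, so tw(G) ≤ 2. Conversely, {1, 2, 3} is a clique of size 3, and the vertices of any clique must share a bag in every tree decomposition; so some bag has ≥ 3 vertices and tw(G) ≥ 2. Combining the bounds, tw(G) = 2.

Treewidth 2.
Bags: B1 = {1, 2, 3}
Tree: (single bag)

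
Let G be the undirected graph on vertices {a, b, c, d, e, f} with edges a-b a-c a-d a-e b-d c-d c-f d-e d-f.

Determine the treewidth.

2

A width-2 tree decomposition is:
Bags: B1 = {a, c, d}  B2 = {a, b, d}  B3 = {a, d, e}  B4 = {c, d, f}
Tree: B1–B2, B1–B3, B1–B4
The largest bag has 3 vertices, giving width 2; this decomposition certifies tw(G) ≤ 2. For the lower bound, the 3 vertices {a, d, e} are pairwise adjacent, and any tree decomposition puts a clique entirely inside one bag — forcing width ≥ 2. Therefore the treewidth is 2.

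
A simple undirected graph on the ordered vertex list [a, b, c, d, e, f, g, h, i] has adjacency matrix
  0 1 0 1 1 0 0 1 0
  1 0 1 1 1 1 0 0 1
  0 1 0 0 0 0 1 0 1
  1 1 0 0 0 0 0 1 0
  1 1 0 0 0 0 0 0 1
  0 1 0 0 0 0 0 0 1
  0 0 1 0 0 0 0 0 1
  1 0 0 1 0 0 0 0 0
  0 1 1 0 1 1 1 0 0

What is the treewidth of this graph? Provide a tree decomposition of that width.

Treewidth 2.
One such decomposition:
Bags: B1 = {a, b, e}  B2 = {b, e, i}  B3 = {a, b, d}  B4 = {b, c, i}  B5 = {a, d, h}  B6 = {c, g, i}  B7 = {b, f, i}
Tree: B1–B2, B1–B3, B2–B4, B3–B5, B4–B6, B2–B7

The largest bag has 3 vertices, giving width 2; this decomposition certifies tw(G) ≤ 2. Conversely, {c, g, i} is a clique of size 3, and the vertices of any clique must share a bag in every tree decomposition; so some bag has ≥ 3 vertices and tw(G) ≥ 2. Combining the bounds, tw(G) = 2.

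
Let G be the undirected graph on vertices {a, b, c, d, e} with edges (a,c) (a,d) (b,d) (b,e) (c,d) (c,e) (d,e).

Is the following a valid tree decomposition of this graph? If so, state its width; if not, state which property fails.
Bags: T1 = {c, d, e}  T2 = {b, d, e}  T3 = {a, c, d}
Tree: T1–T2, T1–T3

Vertex coverage: the bags together contain {a, b, c, d, e}, the full vertex set. Edge coverage: each edge of G has both endpoints in at least one bag. Running intersection: for every vertex, the bags containing it form a connected subtree. All three properties hold, so this is a valid tree decomposition of width max|bag| − 1 = 2, and hence tw(G) ≤ 2.

Yes; width 2.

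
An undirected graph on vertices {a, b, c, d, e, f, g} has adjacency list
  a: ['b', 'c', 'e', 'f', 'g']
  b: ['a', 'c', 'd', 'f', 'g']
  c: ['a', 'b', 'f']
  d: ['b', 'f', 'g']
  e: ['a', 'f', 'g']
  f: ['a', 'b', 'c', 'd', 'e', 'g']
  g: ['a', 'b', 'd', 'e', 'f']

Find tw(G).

A width-3 tree decomposition is:
Bags: B1 = {a, b, f, g}  B2 = {a, e, f, g}  B3 = {b, d, f, g}  B4 = {a, b, c, f}
Tree: B1–B2, B1–B3, B1–B4
Each bag holds 4 vertices, so the decomposition has width 3, which upper-bounds the treewidth. Conversely, {b, d, f, g} is a clique of size 4, and the vertices of any clique must share a bag in every tree decomposition; so some bag has ≥ 4 vertices and tw(G) ≥ 3. The upper and lower bounds meet at 3, so that is the treewidth.

3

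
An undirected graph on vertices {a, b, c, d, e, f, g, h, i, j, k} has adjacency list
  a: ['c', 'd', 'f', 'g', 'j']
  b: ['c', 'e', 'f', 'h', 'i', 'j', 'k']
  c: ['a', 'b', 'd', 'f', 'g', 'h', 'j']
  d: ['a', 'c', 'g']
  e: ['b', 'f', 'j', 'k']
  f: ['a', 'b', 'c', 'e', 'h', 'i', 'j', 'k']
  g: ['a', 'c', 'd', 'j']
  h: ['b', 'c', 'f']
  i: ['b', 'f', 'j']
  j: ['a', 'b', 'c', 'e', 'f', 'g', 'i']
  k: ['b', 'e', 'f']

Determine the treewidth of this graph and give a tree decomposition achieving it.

Treewidth 3.
One such decomposition:
Bags: B1 = {b, e, f, k}  B2 = {b, e, f, j}  B3 = {b, c, f, j}  B4 = {a, c, f, j}  B5 = {a, c, g, j}  B6 = {b, c, f, h}  B7 = {b, f, i, j}  B8 = {a, c, d, g}
Tree: B1–B2, B2–B3, B3–B4, B4–B5, B3–B6, B3–B7, B5–B8

The largest bag has 4 vertices, giving width 3; this decomposition certifies tw(G) ≤ 3. Conversely, {a, c, d, g} is a clique of size 4, and the vertices of any clique must share a bag in every tree decomposition; so some bag has ≥ 4 vertices and tw(G) ≥ 3. Hence tw(G) = 3 exactly.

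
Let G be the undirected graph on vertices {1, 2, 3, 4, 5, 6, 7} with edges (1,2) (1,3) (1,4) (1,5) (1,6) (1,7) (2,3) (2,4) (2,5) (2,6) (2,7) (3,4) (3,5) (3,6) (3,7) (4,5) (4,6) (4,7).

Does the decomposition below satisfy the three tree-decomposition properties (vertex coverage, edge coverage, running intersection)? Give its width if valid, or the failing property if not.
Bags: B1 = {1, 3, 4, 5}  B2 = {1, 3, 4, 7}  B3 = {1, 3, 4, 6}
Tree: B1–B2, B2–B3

No — vertex 2 appears in no bag.

A tree decomposition must satisfy three properties: every vertex lies in some bag; for every edge, both endpoints lie together in some bag; and for every vertex, the bags containing it form a connected subtree. Here vertex 2 appears in no bag, so the decomposition is invalid.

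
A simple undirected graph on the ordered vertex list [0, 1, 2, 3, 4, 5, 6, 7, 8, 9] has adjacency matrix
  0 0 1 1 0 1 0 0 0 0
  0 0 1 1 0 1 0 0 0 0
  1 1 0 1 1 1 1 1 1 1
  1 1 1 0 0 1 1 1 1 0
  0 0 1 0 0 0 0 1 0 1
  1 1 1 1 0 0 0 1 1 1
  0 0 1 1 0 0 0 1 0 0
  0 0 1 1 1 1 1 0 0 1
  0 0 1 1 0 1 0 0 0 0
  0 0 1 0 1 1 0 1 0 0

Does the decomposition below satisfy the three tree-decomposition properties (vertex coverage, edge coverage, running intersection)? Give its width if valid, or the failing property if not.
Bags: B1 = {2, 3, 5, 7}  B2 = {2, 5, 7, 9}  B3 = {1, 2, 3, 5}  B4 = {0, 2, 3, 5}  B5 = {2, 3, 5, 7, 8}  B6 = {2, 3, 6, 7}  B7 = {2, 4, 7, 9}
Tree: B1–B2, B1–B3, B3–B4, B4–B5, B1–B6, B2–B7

No — bags containing vertex 7 are not connected in the tree.

A tree decomposition must satisfy three properties: every vertex lies in some bag; for every edge, both endpoints lie together in some bag; and for every vertex, the bags containing it form a connected subtree. Here bags containing vertex 7 are not connected in the tree, so the decomposition is invalid.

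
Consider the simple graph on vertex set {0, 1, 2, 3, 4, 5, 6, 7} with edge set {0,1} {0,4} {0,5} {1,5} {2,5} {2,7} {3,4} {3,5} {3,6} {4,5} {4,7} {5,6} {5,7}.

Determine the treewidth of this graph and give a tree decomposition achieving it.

Treewidth 2.
Bags: B1 = {0, 4, 5}  B2 = {3, 4, 5}  B3 = {0, 1, 5}  B4 = {4, 5, 7}  B5 = {3, 5, 6}  B6 = {2, 5, 7}
Tree: B1–B2, B1–B3, B2–B4, B2–B5, B4–B6

The largest bag has 3 vertices, giving width 2; this decomposition certifies tw(G) ≤ 2. Conversely, {0, 1, 5} is a clique of size 3, and the vertices of any clique must share a bag in every tree decomposition; so some bag has ≥ 3 vertices and tw(G) ≥ 2. Combining the bounds, tw(G) = 2.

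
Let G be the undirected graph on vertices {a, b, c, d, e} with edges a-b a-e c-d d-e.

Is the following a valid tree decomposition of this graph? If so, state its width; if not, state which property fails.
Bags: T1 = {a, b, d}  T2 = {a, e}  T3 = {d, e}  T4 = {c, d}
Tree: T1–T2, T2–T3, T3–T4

A tree decomposition must satisfy three properties: every vertex lies in some bag; for every edge, both endpoints lie together in some bag; and for every vertex, the bags containing it form a connected subtree. Here bags containing vertex d are not connected in the tree, so the decomposition is invalid.

No — bags containing vertex d are not connected in the tree.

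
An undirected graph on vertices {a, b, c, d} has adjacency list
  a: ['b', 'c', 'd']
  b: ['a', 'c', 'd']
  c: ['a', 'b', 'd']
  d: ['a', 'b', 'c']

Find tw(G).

3

A width-3 tree decomposition is:
Bags: B1 = {a, b, c, d}
Tree: (single bag)
A single bag containing all 4 vertices is trivially a valid decomposition of width 3. Conversely, {a, b, c, d} is a clique of size 4, and the vertices of any clique must share a bag in every tree decomposition; so some bag has ≥ 4 vertices and tw(G) ≥ 3. Combining the bounds, tw(G) = 3.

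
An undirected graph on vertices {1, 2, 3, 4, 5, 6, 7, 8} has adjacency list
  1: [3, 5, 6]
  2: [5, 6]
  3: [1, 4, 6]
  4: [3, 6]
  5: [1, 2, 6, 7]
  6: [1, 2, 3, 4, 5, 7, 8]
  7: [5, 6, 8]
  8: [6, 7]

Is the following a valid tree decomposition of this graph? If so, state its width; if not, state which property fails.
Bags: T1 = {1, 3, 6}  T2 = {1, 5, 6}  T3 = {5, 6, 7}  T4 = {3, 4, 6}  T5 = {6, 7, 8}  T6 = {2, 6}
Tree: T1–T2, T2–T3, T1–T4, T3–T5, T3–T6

A tree decomposition must satisfy three properties: every vertex lies in some bag; for every edge, both endpoints lie together in some bag; and for every vertex, the bags containing it form a connected subtree. Here edge (5,2) lies in no bag, so the decomposition is invalid.

No — edge (5,2) lies in no bag.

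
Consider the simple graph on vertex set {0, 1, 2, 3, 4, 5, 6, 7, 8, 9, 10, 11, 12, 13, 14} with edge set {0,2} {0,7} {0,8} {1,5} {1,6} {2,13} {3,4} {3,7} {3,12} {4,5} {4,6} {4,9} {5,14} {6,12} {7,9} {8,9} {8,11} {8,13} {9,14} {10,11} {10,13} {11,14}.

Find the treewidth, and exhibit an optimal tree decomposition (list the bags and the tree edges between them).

Each bag holds 4 vertices, so the decomposition has width 3, which upper-bounds the treewidth. For the lower bound: the 4 vertex sets {1,6,12}, {3}, {4}, {5,7,9,14} are disjoint, each induces a connected subgraph, and every pair is joined by at least one edge of G. Contracting each set to a single vertex therefore yields K_{4} as a minor, and since treewidth is minor-monotone, tw(G) ≥ tw(K_{4}) = 3. Hence tw(G) = 3 exactly.

Treewidth 3.
Bags: B1 = {1, 3, 6, 12}  B2 = {1, 3, 4, 6}  B3 = {1, 3, 4, 5}  B4 = {3, 4, 5, 7}  B5 = {4, 5, 7, 9}  B6 = {5, 7, 9, 14}  B7 = {0, 7, 9, 14}  B8 = {0, 8, 9, 14}  B9 = {0, 8, 11, 14}  B10 = {0, 2, 8, 11}  B11 = {2, 8, 11, 13}  B12 = {2, 10, 11, 13}
Tree: B1–B2, B2–B3, B3–B4, B4–B5, B5–B6, B6–B7, B7–B8, B8–B9, B9–B10, B10–B11, B11–B12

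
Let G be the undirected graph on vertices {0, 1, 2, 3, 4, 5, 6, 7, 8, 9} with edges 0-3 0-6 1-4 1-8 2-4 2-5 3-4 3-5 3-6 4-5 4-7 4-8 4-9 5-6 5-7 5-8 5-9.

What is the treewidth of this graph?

2

A width-2 tree decomposition is:
Bags: B1 = {3, 4, 5}  B2 = {2, 4, 5}  B3 = {4, 5, 7}  B4 = {4, 5, 9}  B5 = {4, 5, 8}  B6 = {1, 4, 8}  B7 = {3, 5, 6}  B8 = {0, 3, 6}
Tree: B1–B2, B1–B3, B2–B4, B4–B5, B5–B6, B1–B7, B7–B8
Every bag has size at most 3, so the width is 3 − 1 = 2 and tw(G) ≤ 2. For the lower bound, the 3 vertices {0, 3, 6} are pairwise adjacent, and any tree decomposition puts a clique entirely inside one bag — forcing width ≥ 2. Combining the bounds, tw(G) = 2.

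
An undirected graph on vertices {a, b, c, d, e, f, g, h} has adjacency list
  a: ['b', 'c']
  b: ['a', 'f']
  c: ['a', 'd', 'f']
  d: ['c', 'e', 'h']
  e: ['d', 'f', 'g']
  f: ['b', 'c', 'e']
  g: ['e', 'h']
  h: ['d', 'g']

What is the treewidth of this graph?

2

A width-2 tree decomposition is:
Bags: B1 = {a, b, f}  B2 = {a, c, f}  B3 = {c, e, f}  B4 = {c, d, e}  B5 = {d, e, g}  B6 = {d, g, h}
Tree: B1–B2, B2–B3, B3–B4, B4–B5, B5–B6
The largest bag has 3 vertices, giving width 2; this decomposition certifies tw(G) ≤ 2. Since b–a–c–f–b is a cycle in G, G is not acyclic. Forests are exactly the graphs of treewidth ≤ 1, so tw(G) ≥ 2. The upper and lower bounds meet at 2, so that is the treewidth.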